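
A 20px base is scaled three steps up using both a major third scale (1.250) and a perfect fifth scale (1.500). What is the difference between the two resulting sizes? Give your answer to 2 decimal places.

28.44px

Major third: 20.0 × 1.250³ = 39.0625px
Perfect fifth: 20.0 × 1.500³ = 67.5000px
Difference: 67.5000 − 39.0625 = 28.4375px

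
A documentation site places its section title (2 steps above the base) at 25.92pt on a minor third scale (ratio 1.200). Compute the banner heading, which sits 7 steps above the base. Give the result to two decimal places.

25.92 × 1.200⁵ = 25.92 × 2.48832 ≈ 64.497

64.50pt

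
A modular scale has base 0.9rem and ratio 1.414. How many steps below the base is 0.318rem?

1.414ⁿ = 0.9 / 0.318 = 2.8302
n = ln(2.8302) / ln(1.414) = 1.0403 / 0.3464 ≈ 3.00

3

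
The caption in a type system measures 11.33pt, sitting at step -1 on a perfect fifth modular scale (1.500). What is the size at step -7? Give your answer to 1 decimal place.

1.0pt

11.33 ÷ 1.500⁶ = 11.33 ÷ 11.39062 ≈ 0.995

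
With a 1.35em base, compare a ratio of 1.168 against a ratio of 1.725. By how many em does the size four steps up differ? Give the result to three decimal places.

9.441em

At 1.168: 1.35 × 1.168⁴ = 2.51249em
At 1.725: 1.35 × 1.725⁴ = 11.95336em
Difference: 11.95336 − 2.51249 = 9.44087em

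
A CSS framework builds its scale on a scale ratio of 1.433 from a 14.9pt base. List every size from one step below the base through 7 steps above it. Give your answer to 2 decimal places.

Step -1: 14.9 ÷ 1.433 = 10.40
Step 0: 14.9pt
Step 1: 14.9 × 1.433 = 21.35
Step 2: 14.9 × 1.433² = 30.60
Step 3: 14.9 × 1.433³ = 43.85
Step 4: 14.9 × 1.433⁴ = 62.83
Step 5: 14.9 × 1.433⁵ = 90.04
Step 6: 14.9 × 1.433⁶ = 129.02
Step 7: 14.9 × 1.433⁷ = 184.89

10.40pt, 14.90pt, 21.35pt, 30.60pt, 43.85pt, 62.83pt, 90.04pt, 129.02pt, 184.89pt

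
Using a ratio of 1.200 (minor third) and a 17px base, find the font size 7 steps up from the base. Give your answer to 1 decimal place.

60.9px

17.0 × 1.200⁷ = 17.0 × 3.58318 ≈ 60.91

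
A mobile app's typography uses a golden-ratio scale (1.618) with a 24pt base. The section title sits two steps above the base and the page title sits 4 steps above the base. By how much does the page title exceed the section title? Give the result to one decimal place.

101.7pt

Step 2: 24.0 × 1.618² = 62.830pt
Step 4: 24.0 × 1.618⁴ = 164.485pt
Difference: 164.485 − 62.830 = 101.655pt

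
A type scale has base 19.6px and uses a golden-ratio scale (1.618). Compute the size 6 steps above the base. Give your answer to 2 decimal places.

19.6 × 1.618⁶ = 19.6 × 17.94201 ≈ 351.66

351.66px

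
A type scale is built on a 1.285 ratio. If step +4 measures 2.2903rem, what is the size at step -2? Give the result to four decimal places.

Moving from step +4 to step -2 is 6 steps down, so divide by r⁶.
2.2903 ÷ 1.285⁶ = 2.2903 ÷ 4.50214 ≈ 0.5087

0.5087rem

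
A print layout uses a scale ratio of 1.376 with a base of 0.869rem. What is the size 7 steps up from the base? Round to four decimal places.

8.1161rem

Every step multiplies by the scale ratio.
0.869 × 1.376⁷ = 0.869 × 9.33962 ≈ 8.1161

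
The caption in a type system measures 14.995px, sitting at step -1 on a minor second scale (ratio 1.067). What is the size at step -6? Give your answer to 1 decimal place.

10.8px

14.995 ÷ 1.067⁵ = 14.995 ÷ 1.38300 ≈ 10.842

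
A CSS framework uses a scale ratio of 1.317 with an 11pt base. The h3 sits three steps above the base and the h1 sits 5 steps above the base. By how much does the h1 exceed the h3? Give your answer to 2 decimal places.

Step 3: 11.0 × 1.317³ = 25.1275pt
Step 5: 11.0 × 1.317⁵ = 43.5834pt
Difference: 43.5834 − 25.1275 = 18.4559pt

18.46pt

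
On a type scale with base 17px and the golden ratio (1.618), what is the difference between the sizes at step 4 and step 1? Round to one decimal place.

Step 1: 17.0 × 1.618 = 27.506px
Step 4: 17.0 × 1.618⁴ = 116.510px
Difference: 116.510 − 27.506 = 89.004px

89.0px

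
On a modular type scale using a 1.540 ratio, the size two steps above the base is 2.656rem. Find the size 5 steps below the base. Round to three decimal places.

Moving from step +2 to step -5 is 7 steps down, so divide by r⁷.
2.656 ÷ 1.540⁷ = 2.656 ÷ 20.54211 ≈ 0.129

0.129rem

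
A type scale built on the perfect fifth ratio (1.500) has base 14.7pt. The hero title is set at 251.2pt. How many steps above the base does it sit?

1.500ⁿ = 251.2 / 14.7 = 17.0884
n = ln(17.0884) / ln(1.500) = 2.8384 / 0.4055 ≈ 7.00

7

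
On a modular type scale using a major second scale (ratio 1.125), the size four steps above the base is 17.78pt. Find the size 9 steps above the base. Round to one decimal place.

32.0pt

Moving from step +4 to step +9 is 5 steps up, so multiply by r⁵.
17.78 × 1.125⁵ = 17.78 × 1.80203 ≈ 32.040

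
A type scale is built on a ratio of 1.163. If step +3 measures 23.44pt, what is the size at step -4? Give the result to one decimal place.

23.44 ÷ 1.163⁷ = 23.44 ÷ 2.87778 ≈ 8.145

8.1pt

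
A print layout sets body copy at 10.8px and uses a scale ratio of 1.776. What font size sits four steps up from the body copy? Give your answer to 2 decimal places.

107.45px

10.8 × 1.776⁴ = 10.8 × 9.94883 ≈ 107.45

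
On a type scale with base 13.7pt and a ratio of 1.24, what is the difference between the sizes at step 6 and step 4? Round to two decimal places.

17.41pt

Step 4: 13.7 × 1.24⁴ = 32.3897pt
Step 6: 13.7 × 1.24⁶ = 49.8024pt
Difference: 49.8024 − 32.3897 = 17.4127pt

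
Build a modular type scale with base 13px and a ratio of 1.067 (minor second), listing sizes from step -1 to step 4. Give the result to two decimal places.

12.18px, 13.00px, 13.87px, 14.80px, 15.79px, 16.85px

Step -1: 13.0 ÷ 1.067 = 12.18
Step 0: 13px
Step 1: 13.0 × 1.067 = 13.87
Step 2: 13.0 × 1.067² = 14.80
Step 3: 13.0 × 1.067³ = 15.79
Step 4: 13.0 × 1.067⁴ = 16.85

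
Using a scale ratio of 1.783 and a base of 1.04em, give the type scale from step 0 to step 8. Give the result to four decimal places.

1.0400em, 1.8543em, 3.3063em, 5.8950em, 10.5109em, 18.7409em, 33.4150em, 59.5789em, 106.2292em

Step 0: 1.04em
Step 1: 1.04 × 1.783 = 1.8543
Step 2: 1.04 × 1.783² = 3.3063
Step 3: 1.04 × 1.783³ = 5.8950
Step 4: 1.04 × 1.783⁴ = 10.5109
Step 5: 1.04 × 1.783⁵ = 18.7409
Step 6: 1.04 × 1.783⁶ = 33.4150
Step 7: 1.04 × 1.783⁷ = 59.5789
Step 8: 1.04 × 1.783⁸ = 106.2292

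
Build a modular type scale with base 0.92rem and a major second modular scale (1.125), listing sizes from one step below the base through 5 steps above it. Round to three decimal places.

0.818rem, 0.920rem, 1.035rem, 1.164rem, 1.310rem, 1.474rem, 1.658rem

Step -1: 0.92 ÷ 1.125 = 0.818
Step 0: 0.92rem
Step 1: 0.92 × 1.125 = 1.035
Step 2: 0.92 × 1.125² = 1.164
Step 3: 0.92 × 1.125³ = 1.310
Step 4: 0.92 × 1.125⁴ = 1.474
Step 5: 0.92 × 1.125⁵ = 1.658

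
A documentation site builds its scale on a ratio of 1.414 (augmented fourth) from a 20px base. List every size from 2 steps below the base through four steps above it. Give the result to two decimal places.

10.00px, 14.14px, 20.00px, 28.28px, 39.99px, 56.54px, 79.95px

Step -2: 20.0 ÷ 1.414² = 10.00
Step -1: 20.0 ÷ 1.414 = 14.14
Step 0: 20px
Step 1: 20.0 × 1.414 = 28.28
Step 2: 20.0 × 1.414² = 39.99
Step 3: 20.0 × 1.414³ = 56.54
Step 4: 20.0 × 1.414⁴ = 79.95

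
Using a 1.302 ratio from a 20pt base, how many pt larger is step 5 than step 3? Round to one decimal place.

30.7pt

Step 3: 20.0 × 1.302³ = 44.143pt
Step 5: 20.0 × 1.302⁵ = 74.832pt
Difference: 74.832 − 44.143 = 30.689pt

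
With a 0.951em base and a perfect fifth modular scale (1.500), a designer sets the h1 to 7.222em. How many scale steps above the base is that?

1.500ⁿ = 7.222 / 0.951 = 7.5941
n = ln(7.5941) / ln(1.500) = 2.0274 / 0.4055 ≈ 5.00

5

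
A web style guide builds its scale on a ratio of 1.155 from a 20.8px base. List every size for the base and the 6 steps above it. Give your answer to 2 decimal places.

20.80px, 24.02px, 27.75px, 32.05px, 37.02px, 42.75px, 49.38px

Step 0: 20.8px
Step 1: 20.8 × 1.155 = 24.02
Step 2: 20.8 × 1.155² = 27.75
Step 3: 20.8 × 1.155³ = 32.05
Step 4: 20.8 × 1.155⁴ = 37.02
Step 5: 20.8 × 1.155⁵ = 42.75
Step 6: 20.8 × 1.155⁶ = 49.38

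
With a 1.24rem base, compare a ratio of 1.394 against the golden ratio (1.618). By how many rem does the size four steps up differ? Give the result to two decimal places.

At 1.394: 1.24 × 1.394⁴ = 4.6824rem
Golden ratio: 1.24 × 1.618⁴ = 8.4984rem
Difference: 8.4984 − 4.6824 = 3.8160rem

3.82rem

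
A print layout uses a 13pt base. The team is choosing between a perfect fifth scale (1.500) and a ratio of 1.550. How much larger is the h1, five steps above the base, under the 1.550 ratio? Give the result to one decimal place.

Perfect fifth: 13.0 × 1.500⁵ = 98.719pt
At 1.550: 13.0 × 1.550⁵ = 116.306pt
Difference: 116.306 − 98.719 = 17.587pt

17.6pt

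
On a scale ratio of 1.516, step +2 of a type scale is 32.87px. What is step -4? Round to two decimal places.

Moving from step +2 to step -4 is 6 steps down, so divide by r⁶.
32.87 ÷ 1.516⁶ = 32.87 ÷ 12.13934 ≈ 2.708

2.71px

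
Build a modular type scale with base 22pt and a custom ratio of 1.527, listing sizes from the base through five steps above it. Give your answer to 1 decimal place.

Step 0: 22pt
Step 1: 22.0 × 1.527 = 33.6
Step 2: 22.0 × 1.527² = 51.3
Step 3: 22.0 × 1.527³ = 78.3
Step 4: 22.0 × 1.527⁴ = 119.6
Step 5: 22.0 × 1.527⁵ = 182.6

22.0pt, 33.6pt, 51.3pt, 78.3pt, 119.6pt, 182.6pt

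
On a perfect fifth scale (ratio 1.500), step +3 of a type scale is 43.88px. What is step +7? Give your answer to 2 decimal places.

222.14px

43.88 × 1.500⁴ = 43.88 × 5.06250 ≈ 222.143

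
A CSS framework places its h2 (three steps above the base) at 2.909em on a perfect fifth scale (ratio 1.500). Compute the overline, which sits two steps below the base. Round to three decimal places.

0.383em

2.909 ÷ 1.500⁵ = 2.909 ÷ 7.59375 ≈ 0.383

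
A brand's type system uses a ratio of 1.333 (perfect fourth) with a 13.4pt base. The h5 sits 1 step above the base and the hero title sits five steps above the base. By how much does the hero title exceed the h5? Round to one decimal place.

38.5pt

Step 1: 13.4 × 1.333 = 17.862pt
Step 5: 13.4 × 1.333⁵ = 56.397pt
Difference: 56.397 − 17.862 = 38.535pt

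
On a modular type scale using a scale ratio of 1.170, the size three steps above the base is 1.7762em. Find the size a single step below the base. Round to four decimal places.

Moving from step +3 to step -1 is 4 steps down, so divide by r⁴.
1.7762 ÷ 1.170⁴ = 1.7762 ÷ 1.87389 ≈ 0.9479

0.9479em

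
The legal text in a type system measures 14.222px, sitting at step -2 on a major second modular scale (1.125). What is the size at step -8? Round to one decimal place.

7.0px

14.222 ÷ 1.125⁶ = 14.222 ÷ 2.02729 ≈ 7.015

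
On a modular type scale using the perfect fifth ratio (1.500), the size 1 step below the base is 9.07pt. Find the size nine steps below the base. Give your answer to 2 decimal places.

0.35pt

9.07 ÷ 1.500⁸ = 9.07 ÷ 25.62891 ≈ 0.354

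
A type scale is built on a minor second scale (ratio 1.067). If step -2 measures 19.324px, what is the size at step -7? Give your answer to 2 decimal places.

The gap is -7 − (-2) = -5 steps, so the factor is 1.067^-5.
19.324 ÷ 1.067⁵ = 19.324 ÷ 1.38300 ≈ 13.973

13.97px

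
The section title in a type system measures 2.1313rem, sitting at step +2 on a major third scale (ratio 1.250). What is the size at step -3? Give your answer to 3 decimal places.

0.698rem

The gap is -3 − (2) = -5 steps, so the factor is 1.250^-5.
2.1313 ÷ 1.250⁵ = 2.1313 ÷ 3.05176 ≈ 0.698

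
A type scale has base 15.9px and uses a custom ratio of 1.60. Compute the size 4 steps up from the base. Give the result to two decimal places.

104.20px

15.9 × 1.60⁴ = 15.9 × 6.55360 ≈ 104.20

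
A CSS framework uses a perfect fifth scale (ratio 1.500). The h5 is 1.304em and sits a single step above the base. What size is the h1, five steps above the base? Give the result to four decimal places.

6.6015em

The gap is 5 − (1) = 4 steps, so the factor is 1.500^4.
1.304 × 1.500⁴ = 1.304 × 5.06250 ≈ 6.6015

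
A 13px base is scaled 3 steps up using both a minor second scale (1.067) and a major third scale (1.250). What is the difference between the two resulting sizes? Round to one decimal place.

Minor second: 13.0 × 1.067³ = 15.792px
Major third: 13.0 × 1.250³ = 25.391px
Difference: 25.391 − 15.792 = 9.599px

9.6px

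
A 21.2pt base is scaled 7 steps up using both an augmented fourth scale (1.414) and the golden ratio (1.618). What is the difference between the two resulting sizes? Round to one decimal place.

375.8pt

Augmented fourth: 21.2 × 1.414⁷ = 239.597pt
Golden ratio: 21.2 × 1.618⁷ = 615.440pt
Difference: 615.440 − 239.597 = 375.843pt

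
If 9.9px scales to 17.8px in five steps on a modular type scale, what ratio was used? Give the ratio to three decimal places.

The ratio satisfies 9.9 × r⁵ = 17.8, so r = (17.8 / 9.9)^(1/5).
r = 1.7980^(1/5) ≈ 1.1245

1.124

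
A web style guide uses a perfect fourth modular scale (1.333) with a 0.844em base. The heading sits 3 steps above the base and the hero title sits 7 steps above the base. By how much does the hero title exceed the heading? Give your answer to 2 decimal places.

Step 3: 0.844 × 1.333³ = 1.9991em
Step 7: 0.844 × 1.333⁷ = 6.3118em
Difference: 6.3118 − 1.9991 = 4.3127em

4.31em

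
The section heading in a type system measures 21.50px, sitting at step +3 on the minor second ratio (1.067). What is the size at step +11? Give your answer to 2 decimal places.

21.50 × 1.067⁸ = 21.50 × 1.68002 ≈ 36.121

36.12px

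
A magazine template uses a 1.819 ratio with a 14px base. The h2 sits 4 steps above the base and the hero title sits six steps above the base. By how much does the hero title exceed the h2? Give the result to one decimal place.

Step 4: 14.0 × 1.819⁴ = 153.271px
Step 6: 14.0 × 1.819⁶ = 507.136px
Difference: 507.136 − 153.271 = 353.865px

353.9px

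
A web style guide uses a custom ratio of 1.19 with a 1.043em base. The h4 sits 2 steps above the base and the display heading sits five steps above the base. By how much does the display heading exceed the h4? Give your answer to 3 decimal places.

1.012em

Step 2: 1.043 × 1.19² = 1.47699em
Step 5: 1.043 × 1.19⁵ = 2.48897em
Difference: 2.48897 − 1.47699 = 1.01198em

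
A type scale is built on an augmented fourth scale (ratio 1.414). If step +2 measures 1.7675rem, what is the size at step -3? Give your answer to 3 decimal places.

0.313rem

1.7675 ÷ 1.414⁵ = 1.7675 ÷ 5.65258 ≈ 0.313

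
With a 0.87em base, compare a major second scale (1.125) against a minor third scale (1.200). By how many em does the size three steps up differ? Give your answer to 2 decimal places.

0.26em

Major second: 0.87 × 1.125³ = 1.2387em
Minor third: 0.87 × 1.200³ = 1.5034em
Difference: 1.5034 − 1.2387 = 0.2647em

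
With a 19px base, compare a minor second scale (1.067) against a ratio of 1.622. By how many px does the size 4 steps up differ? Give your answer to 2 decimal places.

106.88px

Minor second: 19.0 × 1.067⁴ = 24.6270px
At 1.622: 19.0 × 1.622⁴ = 131.5095px
Difference: 131.5095 − 24.6270 = 106.8825px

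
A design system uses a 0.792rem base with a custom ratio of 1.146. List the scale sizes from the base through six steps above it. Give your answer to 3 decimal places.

0.792rem, 0.908rem, 1.040rem, 1.192rem, 1.366rem, 1.565rem, 1.794rem

Step 0: 0.792rem
Step 1: 0.792 × 1.146 = 0.908
Step 2: 0.792 × 1.146² = 1.040
Step 3: 0.792 × 1.146³ = 1.192
Step 4: 0.792 × 1.146⁴ = 1.366
Step 5: 0.792 × 1.146⁵ = 1.565
Step 6: 0.792 × 1.146⁶ = 1.794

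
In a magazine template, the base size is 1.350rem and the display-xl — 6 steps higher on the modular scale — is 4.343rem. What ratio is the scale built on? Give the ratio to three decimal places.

1.215

The ratio satisfies 1.350 × r⁶ = 4.343, so r = (4.343 / 1.350)^(1/6).
r = 3.2170^(1/6) ≈ 1.2150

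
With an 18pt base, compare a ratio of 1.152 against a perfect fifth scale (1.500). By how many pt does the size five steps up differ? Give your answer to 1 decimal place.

At 1.152: 18.0 × 1.152⁵ = 36.520pt
Perfect fifth: 18.0 × 1.500⁵ = 136.688pt
Difference: 136.688 − 36.520 = 100.168pt

100.2pt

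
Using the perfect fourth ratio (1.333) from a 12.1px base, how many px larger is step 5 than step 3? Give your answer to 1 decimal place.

Step 3: 12.1 × 1.333³ = 28.660px
Step 5: 12.1 × 1.333⁵ = 50.926px
Difference: 50.926 − 28.660 = 22.266px

22.3px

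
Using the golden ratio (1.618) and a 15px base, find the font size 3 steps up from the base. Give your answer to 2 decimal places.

A modular type scale is a geometric sequence: sizeₙ = base × rⁿ.
15.0 × 1.618³ = 15.0 × 4.23580 ≈ 63.54

63.54px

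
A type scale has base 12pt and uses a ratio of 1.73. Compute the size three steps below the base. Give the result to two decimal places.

12.0 ÷ 1.73³ = 12.0 ÷ 5.17772 ≈ 2.32

2.32pt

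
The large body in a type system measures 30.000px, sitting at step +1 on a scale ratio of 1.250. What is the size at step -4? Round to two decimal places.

30.000 ÷ 1.250⁵ = 30.000 ÷ 3.05176 ≈ 9.830

9.83px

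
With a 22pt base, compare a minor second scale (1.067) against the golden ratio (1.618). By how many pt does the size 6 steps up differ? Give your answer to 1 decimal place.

362.3pt

Minor second: 22.0 × 1.067⁶ = 32.465pt
Golden ratio: 22.0 × 1.618⁶ = 394.724pt
Difference: 394.724 − 32.465 = 362.259pt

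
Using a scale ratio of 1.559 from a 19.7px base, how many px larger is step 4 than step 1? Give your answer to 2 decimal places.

Step 1: 19.7 × 1.559 = 30.7123px
Step 4: 19.7 × 1.559⁴ = 116.3726px
Difference: 116.3726 − 30.7123 = 85.6603px

85.66px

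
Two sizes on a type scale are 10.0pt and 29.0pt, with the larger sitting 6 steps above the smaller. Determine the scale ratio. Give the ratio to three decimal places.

The ratio satisfies 10.0 × r⁶ = 29.0, so r = (29.0 / 10.0)^(1/6).
r = 2.9000^(1/6) ≈ 1.1942

1.194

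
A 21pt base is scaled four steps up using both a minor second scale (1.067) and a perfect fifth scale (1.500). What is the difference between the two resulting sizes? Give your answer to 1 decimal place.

Minor second: 21.0 × 1.067⁴ = 27.219pt
Perfect fifth: 21.0 × 1.500⁴ = 106.312pt
Difference: 106.312 − 27.219 = 79.093pt

79.1pt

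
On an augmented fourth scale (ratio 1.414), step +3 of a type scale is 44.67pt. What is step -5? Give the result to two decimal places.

The gap is -5 − (3) = -8 steps, so the factor is 1.414^-8.
44.67 ÷ 1.414⁸ = 44.67 ÷ 15.98068 ≈ 2.795

2.80pt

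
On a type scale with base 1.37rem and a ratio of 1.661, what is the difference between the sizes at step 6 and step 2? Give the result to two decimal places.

24.99rem

Step 2: 1.37 × 1.661² = 3.7797rem
Step 6: 1.37 × 1.661⁶ = 28.7699rem
Difference: 28.7699 − 3.7797 = 24.9902rem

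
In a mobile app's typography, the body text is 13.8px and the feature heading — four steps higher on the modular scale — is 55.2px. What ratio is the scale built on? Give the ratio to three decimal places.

The ratio satisfies 13.8 × r⁴ = 55.2, so r = (55.2 / 13.8)^(1/4).
r = 4.0000^(1/4) ≈ 1.4142

1.414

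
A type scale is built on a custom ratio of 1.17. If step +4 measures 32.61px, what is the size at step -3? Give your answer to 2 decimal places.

10.87px

32.61 ÷ 1.17⁷ = 32.61 ÷ 3.00124 ≈ 10.866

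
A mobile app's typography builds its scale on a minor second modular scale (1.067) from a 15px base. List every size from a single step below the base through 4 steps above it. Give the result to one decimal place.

Step -1: 15.0 ÷ 1.067 = 14.1
Step 0: 15px
Step 1: 15.0 × 1.067 = 16.0
Step 2: 15.0 × 1.067² = 17.1
Step 3: 15.0 × 1.067³ = 18.2
Step 4: 15.0 × 1.067⁴ = 19.4

14.1px, 15.0px, 16.0px, 17.1px, 18.2px, 19.4px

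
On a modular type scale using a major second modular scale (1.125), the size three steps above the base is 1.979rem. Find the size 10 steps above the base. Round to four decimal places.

The gap is 10 − (3) = 7 steps, so the factor is 1.125^7.
1.979 × 1.125⁷ = 1.979 × 2.28070 ≈ 4.5135

4.5135rem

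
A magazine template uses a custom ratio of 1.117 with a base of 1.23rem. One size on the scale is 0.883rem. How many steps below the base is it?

3

1.117ⁿ = 1.23 / 0.883 = 1.3930
n = ln(1.3930) / ln(1.117) = 0.3314 / 0.1106 ≈ 3.00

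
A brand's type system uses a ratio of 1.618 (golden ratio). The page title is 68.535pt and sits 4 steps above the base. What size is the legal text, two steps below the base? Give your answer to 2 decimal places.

3.82pt

68.535 ÷ 1.618⁶ = 68.535 ÷ 17.94201 ≈ 3.820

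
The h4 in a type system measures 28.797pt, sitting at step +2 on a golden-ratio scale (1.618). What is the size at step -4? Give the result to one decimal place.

1.6pt

28.797 ÷ 1.618⁶ = 28.797 ÷ 17.94201 ≈ 1.605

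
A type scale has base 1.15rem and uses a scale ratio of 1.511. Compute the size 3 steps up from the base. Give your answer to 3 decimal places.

3.967rem

1.15 × 1.511³ = 1.15 × 3.44980 ≈ 3.967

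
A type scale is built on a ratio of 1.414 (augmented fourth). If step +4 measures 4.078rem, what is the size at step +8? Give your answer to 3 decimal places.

16.302rem

4.078 × 1.414⁴ = 4.078 × 3.99758 ≈ 16.302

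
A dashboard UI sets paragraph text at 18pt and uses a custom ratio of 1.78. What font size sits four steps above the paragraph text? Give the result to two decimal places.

Every step multiplies by the scale ratio.
18.0 × 1.78⁴ = 18.0 × 10.03876 ≈ 180.70

180.70pt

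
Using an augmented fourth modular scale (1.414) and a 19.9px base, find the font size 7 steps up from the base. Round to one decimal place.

224.9px

Every step multiplies by the scale ratio.
19.9 × 1.414⁷ = 19.9 × 11.30175 ≈ 224.90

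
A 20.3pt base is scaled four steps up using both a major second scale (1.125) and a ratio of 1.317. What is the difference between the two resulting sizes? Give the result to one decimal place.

28.6pt

Major second: 20.3 × 1.125⁴ = 32.517pt
At 1.317: 20.3 × 1.317⁴ = 61.072pt
Difference: 61.072 − 32.517 = 28.555pt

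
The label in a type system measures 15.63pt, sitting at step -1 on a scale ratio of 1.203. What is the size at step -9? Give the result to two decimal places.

3.56pt

15.63 ÷ 1.203⁸ = 15.63 ÷ 4.38657 ≈ 3.563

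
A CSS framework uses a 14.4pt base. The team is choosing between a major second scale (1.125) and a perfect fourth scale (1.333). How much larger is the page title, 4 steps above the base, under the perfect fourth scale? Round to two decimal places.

22.40pt

Major second: 14.4 × 1.125⁴ = 23.0660pt
Perfect fourth: 14.4 × 1.333⁴ = 45.4656pt
Difference: 45.4656 − 23.0660 = 22.3996pt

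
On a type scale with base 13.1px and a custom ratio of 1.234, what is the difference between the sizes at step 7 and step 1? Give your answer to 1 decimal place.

Step 1: 13.1 × 1.234 = 16.165px
Step 7: 13.1 × 1.234⁷ = 57.079px
Difference: 57.079 − 16.165 = 40.914px

40.9px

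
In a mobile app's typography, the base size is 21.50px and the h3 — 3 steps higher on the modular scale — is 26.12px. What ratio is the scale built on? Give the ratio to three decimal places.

1.067

The ratio satisfies 21.50 × r³ = 26.12, so r = (26.12 / 21.50)^(1/3).
r = 1.2149^(1/3) ≈ 1.0670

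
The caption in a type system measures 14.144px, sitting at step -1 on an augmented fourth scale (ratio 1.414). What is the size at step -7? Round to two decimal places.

1.77px

14.144 ÷ 1.414⁶ = 14.144 ÷ 7.99275 ≈ 1.770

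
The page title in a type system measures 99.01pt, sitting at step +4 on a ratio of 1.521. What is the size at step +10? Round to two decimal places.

99.01 × 1.521⁶ = 99.01 × 12.38156 ≈ 1225.898

1225.90pt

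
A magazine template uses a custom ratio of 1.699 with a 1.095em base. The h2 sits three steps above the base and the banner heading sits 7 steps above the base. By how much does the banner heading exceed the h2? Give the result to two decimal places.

39.38em

Step 3: 1.095 × 1.699³ = 5.3702em
Step 7: 1.095 × 1.699⁷ = 44.7474em
Difference: 44.7474 − 5.3702 = 39.3772em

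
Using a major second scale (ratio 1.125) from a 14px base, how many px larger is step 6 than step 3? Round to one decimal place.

8.4px

Step 3: 14.0 × 1.125³ = 19.934px
Step 6: 14.0 × 1.125⁶ = 28.382px
Difference: 28.382 − 19.934 = 8.448px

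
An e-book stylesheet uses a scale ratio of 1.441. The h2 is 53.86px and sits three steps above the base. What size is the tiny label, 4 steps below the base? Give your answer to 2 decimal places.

Moving from step +3 to step -4 is 7 steps down, so divide by r⁷.
53.86 ÷ 1.441⁷ = 53.86 ÷ 12.90173 ≈ 4.175

4.17px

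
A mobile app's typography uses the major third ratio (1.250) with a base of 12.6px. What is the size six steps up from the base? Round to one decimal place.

48.1px

12.6 × 1.250⁶ = 12.6 × 3.81470 ≈ 48.07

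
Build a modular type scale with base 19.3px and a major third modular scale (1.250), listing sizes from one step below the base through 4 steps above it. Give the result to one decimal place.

Step -1: 19.3 ÷ 1.250 = 15.4
Step 0: 19.3px
Step 1: 19.3 × 1.250 = 24.1
Step 2: 19.3 × 1.250² = 30.2
Step 3: 19.3 × 1.250³ = 37.7
Step 4: 19.3 × 1.250⁴ = 47.1

15.4px, 19.3px, 24.1px, 30.2px, 37.7px, 47.1px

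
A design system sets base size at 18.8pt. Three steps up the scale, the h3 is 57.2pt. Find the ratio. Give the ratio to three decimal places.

The ratio satisfies 18.8 × r³ = 57.2, so r = (57.2 / 18.8)^(1/3).
r = 3.0426^(1/3) ≈ 1.4490

1.449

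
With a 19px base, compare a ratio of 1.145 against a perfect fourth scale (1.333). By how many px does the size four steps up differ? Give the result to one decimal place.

At 1.145: 19.0 × 1.145⁴ = 32.657px
Perfect fourth: 19.0 × 1.333⁴ = 59.989px
Difference: 59.989 − 32.657 = 27.332px

27.3px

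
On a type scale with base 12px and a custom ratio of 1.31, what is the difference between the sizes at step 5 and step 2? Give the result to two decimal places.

Step 2: 12.0 × 1.31² = 20.5932px
Step 5: 12.0 × 1.31⁵ = 46.2954px
Difference: 46.2954 − 20.5932 = 25.7022px

25.70px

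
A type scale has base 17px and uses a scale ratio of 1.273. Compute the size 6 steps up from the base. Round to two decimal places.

Every step multiplies by the scale ratio.
17.0 × 1.273⁶ = 17.0 × 4.25569 ≈ 72.35

72.35px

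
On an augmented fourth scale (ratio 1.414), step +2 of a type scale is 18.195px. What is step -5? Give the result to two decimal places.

1.61px

18.195 ÷ 1.414⁷ = 18.195 ÷ 11.30175 ≈ 1.610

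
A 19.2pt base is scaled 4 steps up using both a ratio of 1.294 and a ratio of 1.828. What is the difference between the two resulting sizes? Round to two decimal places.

At 1.294: 19.2 × 1.294⁴ = 53.8317pt
At 1.828: 19.2 × 1.828⁴ = 214.3907pt
Difference: 214.3907 − 53.8317 = 160.5590pt

160.56pt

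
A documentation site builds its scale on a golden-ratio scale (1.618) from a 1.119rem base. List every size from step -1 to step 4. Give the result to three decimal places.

0.692rem, 1.119rem, 1.811rem, 2.929rem, 4.740rem, 7.669rem

Step -1: 1.119 ÷ 1.618 = 0.692
Step 0: 1.119rem
Step 1: 1.119 × 1.618 = 1.811
Step 2: 1.119 × 1.618² = 2.929
Step 3: 1.119 × 1.618³ = 4.740
Step 4: 1.119 × 1.618⁴ = 7.669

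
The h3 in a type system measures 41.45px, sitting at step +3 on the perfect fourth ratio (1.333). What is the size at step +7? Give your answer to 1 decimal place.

The gap is 7 − (3) = 4 steps, so the factor is 1.333^4.
41.45 × 1.333⁴ = 41.45 × 3.15733 ≈ 130.872

130.9px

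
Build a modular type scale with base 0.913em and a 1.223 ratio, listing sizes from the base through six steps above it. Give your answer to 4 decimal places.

Step 0: 0.913em
Step 1: 0.913 × 1.223 = 1.1166
Step 2: 0.913 × 1.223² = 1.3656
Step 3: 0.913 × 1.223³ = 1.6701
Step 4: 0.913 × 1.223⁴ = 2.0426
Step 5: 0.913 × 1.223⁵ = 2.4981
Step 6: 0.913 × 1.223⁶ = 3.0551

0.9130em, 1.1166em, 1.3656em, 1.6701em, 2.0426em, 2.4981em, 3.0551em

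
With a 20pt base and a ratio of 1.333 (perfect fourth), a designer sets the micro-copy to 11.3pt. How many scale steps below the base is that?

1.333ⁿ = 20 / 11.3 = 1.7699
n = ln(1.7699) / ln(1.333) = 0.5709 / 0.2874 ≈ 1.99

2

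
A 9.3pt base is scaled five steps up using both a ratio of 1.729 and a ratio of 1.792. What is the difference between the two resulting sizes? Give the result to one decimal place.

28.2pt

At 1.729: 9.3 × 1.729⁵ = 143.700pt
At 1.792: 9.3 × 1.792⁵ = 171.859pt
Difference: 171.859 − 143.700 = 28.159pt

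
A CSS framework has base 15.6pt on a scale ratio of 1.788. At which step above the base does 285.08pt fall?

1.788ⁿ = 285.08 / 15.6 = 18.2744
n = ln(18.2744) / ln(1.788) = 2.9055 / 0.5811 ≈ 5.00

5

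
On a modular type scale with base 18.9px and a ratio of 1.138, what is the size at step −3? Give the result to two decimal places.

Every step multiplies by the scale ratio.
18.9 ÷ 1.138³ = 18.9 ÷ 1.47376 ≈ 12.82

12.82px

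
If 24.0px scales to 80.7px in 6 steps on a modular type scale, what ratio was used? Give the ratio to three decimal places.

r⁶ = 80.7 / 24.0, so r = (80.7/24.0)^(1/6).
r = 3.3625^(1/6) ≈ 1.2240

1.224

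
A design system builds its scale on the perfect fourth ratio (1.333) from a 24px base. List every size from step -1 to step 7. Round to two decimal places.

Step -1: 24.0 ÷ 1.333 = 18.00
Step 0: 24px
Step 1: 24.0 × 1.333 = 31.99
Step 2: 24.0 × 1.333² = 42.65
Step 3: 24.0 × 1.333³ = 56.85
Step 4: 24.0 × 1.333⁴ = 75.78
Step 5: 24.0 × 1.333⁵ = 101.01
Step 6: 24.0 × 1.333⁶ = 134.65
Step 7: 24.0 × 1.333⁷ = 179.48

18.00px, 24.00px, 31.99px, 42.65px, 56.85px, 75.78px, 101.01px, 134.65px, 179.48px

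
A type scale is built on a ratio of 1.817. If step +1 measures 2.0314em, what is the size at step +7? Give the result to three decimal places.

2.0314 × 1.817⁶ = 2.0314 × 35.98567 ≈ 73.101

73.101em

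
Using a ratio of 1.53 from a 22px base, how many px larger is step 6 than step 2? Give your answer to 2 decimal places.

Step 2: 22.0 × 1.53² = 51.4998px
Step 6: 22.0 × 1.53⁶ = 282.2093px
Difference: 282.2093 − 51.4998 = 230.7095px

230.71px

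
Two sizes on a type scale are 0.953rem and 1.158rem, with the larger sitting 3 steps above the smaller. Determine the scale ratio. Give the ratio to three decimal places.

The ratio satisfies 0.953 × r³ = 1.158, so r = (1.158 / 0.953)^(1/3).
r = 1.2151^(1/3) ≈ 1.0671

1.067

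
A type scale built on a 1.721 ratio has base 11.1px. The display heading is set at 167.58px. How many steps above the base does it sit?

1.721ⁿ = 167.58 / 11.1 = 15.0973
n = ln(15.0973) / ln(1.721) = 2.7145 / 0.5429 ≈ 5.00

5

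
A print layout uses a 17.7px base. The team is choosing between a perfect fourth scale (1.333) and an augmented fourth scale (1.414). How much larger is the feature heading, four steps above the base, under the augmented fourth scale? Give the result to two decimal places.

Perfect fourth: 17.7 × 1.333⁴ = 55.8848px
Augmented fourth: 17.7 × 1.414⁴ = 70.7572px
Difference: 70.7572 − 55.8848 = 14.8724px

14.87px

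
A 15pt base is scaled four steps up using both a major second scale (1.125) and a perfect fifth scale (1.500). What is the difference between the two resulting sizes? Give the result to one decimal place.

51.9pt

Major second: 15.0 × 1.125⁴ = 24.027pt
Perfect fifth: 15.0 × 1.500⁴ = 75.938pt
Difference: 75.938 − 24.027 = 51.911pt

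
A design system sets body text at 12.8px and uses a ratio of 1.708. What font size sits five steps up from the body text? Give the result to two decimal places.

12.8 × 1.708⁵ = 12.8 × 14.53581 ≈ 186.06

186.06px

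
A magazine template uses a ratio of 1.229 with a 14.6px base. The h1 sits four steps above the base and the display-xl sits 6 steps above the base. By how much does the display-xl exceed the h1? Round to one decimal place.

17.0px

Step 4: 14.6 × 1.229⁴ = 33.309px
Step 6: 14.6 × 1.229⁶ = 50.311px
Difference: 50.311 − 33.309 = 17.002px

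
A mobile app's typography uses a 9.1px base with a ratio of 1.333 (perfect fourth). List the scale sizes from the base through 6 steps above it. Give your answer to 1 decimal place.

Step 0: 9.1px
Step 1: 9.1 × 1.333 = 12.1
Step 2: 9.1 × 1.333² = 16.2
Step 3: 9.1 × 1.333³ = 21.6
Step 4: 9.1 × 1.333⁴ = 28.7
Step 5: 9.1 × 1.333⁵ = 38.3
Step 6: 9.1 × 1.333⁶ = 51.1

9.1px, 12.1px, 16.2px, 21.6px, 28.7px, 38.3px, 51.1px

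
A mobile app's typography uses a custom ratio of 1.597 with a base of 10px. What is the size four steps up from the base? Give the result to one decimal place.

Every step multiplies by the scale ratio.
10.0 × 1.597⁴ = 10.0 × 6.50459 ≈ 65.05

65.0px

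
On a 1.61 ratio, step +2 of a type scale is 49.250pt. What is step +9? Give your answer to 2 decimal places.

1380.98pt

Moving from step +2 to step +9 is 7 steps up, so multiply by r⁷.
49.250 × 1.61⁷ = 49.250 × 28.04020 ≈ 1380.980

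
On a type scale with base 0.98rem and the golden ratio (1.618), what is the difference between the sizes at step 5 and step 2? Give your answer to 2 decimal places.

8.30rem

Step 2: 0.98 × 1.618² = 2.5656rem
Step 5: 0.98 × 1.618⁵ = 10.8672rem
Difference: 10.8672 − 2.5656 = 8.3016rem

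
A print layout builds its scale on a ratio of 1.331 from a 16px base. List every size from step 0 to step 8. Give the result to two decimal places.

Step 0: 16px
Step 1: 16.0 × 1.331 = 21.30
Step 2: 16.0 × 1.331² = 28.34
Step 3: 16.0 × 1.331³ = 37.73
Step 4: 16.0 × 1.331⁴ = 50.21
Step 5: 16.0 × 1.331⁵ = 66.84
Step 6: 16.0 × 1.331⁶ = 88.96
Step 7: 16.0 × 1.331⁷ = 118.40
Step 8: 16.0 × 1.331⁸ = 157.60

16.00px, 21.30px, 28.34px, 37.73px, 50.21px, 66.84px, 88.96px, 118.40px, 157.60px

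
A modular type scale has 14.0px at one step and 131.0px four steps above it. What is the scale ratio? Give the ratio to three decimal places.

The ratio satisfies 14.0 × r⁴ = 131.0, so r = (131.0 / 14.0)^(1/4).
r = 9.3571^(1/4) ≈ 1.7490

1.749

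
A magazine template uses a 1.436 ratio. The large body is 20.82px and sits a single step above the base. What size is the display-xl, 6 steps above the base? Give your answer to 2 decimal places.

20.82 × 1.436⁵ = 20.82 × 6.10622 ≈ 127.131

127.13px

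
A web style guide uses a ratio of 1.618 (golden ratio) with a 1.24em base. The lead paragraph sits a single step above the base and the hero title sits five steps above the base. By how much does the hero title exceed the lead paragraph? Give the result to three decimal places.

Step 1: 1.24 × 1.618 = 2.00632em
Step 5: 1.24 × 1.618⁵ = 13.75037em
Difference: 13.75037 − 2.00632 = 11.74405em

11.744em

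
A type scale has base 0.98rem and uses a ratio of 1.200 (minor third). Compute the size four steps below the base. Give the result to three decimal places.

Each step on a modular scale multiplies by the ratio, so the size n steps from the base is base × ratioⁿ.
0.98 ÷ 1.200⁴ = 0.98 ÷ 2.07360 ≈ 0.473

0.473rem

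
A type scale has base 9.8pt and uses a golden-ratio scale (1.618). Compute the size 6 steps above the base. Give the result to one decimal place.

175.8pt

A modular type scale is a geometric sequence: sizeₙ = base × rⁿ.
9.8 × 1.618⁶ = 9.8 × 17.94201 ≈ 175.83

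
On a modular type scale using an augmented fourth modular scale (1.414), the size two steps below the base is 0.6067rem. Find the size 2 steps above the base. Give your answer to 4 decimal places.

0.6067 × 1.414⁴ = 0.6067 × 3.99758 ≈ 2.4253

2.4253rem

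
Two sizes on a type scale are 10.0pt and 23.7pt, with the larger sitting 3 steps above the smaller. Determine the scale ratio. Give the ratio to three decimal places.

r³ = 23.7 / 10.0, so r = (23.7/10.0)^(1/3).
r = 2.3700^(1/3) ≈ 1.3333

1.333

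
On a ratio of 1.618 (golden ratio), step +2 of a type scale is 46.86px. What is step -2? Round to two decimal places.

6.84px

46.86 ÷ 1.618⁴ = 46.86 ÷ 6.85353 ≈ 6.837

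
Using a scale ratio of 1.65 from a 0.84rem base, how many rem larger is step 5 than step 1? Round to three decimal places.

Step 1: 0.84 × 1.65 = 1.38600rem
Step 5: 0.84 × 1.65⁵ = 10.27304rem
Difference: 10.27304 − 1.38600 = 8.88704rem

8.887rem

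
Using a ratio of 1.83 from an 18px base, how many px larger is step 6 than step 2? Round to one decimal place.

615.8px

Step 2: 18.0 × 1.83² = 60.280px
Step 6: 18.0 × 1.83⁶ = 676.050px
Difference: 676.050 − 60.280 = 615.770px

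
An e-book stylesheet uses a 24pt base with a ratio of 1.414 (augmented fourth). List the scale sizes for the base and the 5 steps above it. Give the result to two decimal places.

24.00pt, 33.94pt, 47.99pt, 67.85pt, 95.94pt, 135.66pt

Step 0: 24pt
Step 1: 24.0 × 1.414 = 33.94
Step 2: 24.0 × 1.414² = 47.99
Step 3: 24.0 × 1.414³ = 67.85
Step 4: 24.0 × 1.414⁴ = 95.94
Step 5: 24.0 × 1.414⁵ = 135.66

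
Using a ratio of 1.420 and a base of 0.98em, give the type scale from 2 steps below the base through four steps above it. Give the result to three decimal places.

Step -2: 0.98 ÷ 1.420² = 0.486
Step -1: 0.98 ÷ 1.420 = 0.690
Step 0: 0.98em
Step 1: 0.98 × 1.420 = 1.392
Step 2: 0.98 × 1.420² = 1.976
Step 3: 0.98 × 1.420³ = 2.806
Step 4: 0.98 × 1.420⁴ = 3.985

0.486em, 0.690em, 0.980em, 1.392em, 1.976em, 2.806em, 3.985em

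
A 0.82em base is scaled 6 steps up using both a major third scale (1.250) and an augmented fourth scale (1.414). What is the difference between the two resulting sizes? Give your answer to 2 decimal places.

Major third: 0.82 × 1.250⁶ = 3.1281em
Augmented fourth: 0.82 × 1.414⁶ = 6.5541em
Difference: 6.5541 − 3.1281 = 3.4260em

3.43em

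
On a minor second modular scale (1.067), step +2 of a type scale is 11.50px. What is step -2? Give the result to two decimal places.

8.87px

11.50 ÷ 1.067⁴ = 11.50 ÷ 1.29616 ≈ 8.872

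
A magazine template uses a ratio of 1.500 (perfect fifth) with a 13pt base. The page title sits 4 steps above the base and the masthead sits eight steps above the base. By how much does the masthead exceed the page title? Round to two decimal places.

267.36pt

Step 4: 13.0 × 1.500⁴ = 65.8125pt
Step 8: 13.0 × 1.500⁸ = 333.1758pt
Difference: 333.1758 − 65.8125 = 267.3633pt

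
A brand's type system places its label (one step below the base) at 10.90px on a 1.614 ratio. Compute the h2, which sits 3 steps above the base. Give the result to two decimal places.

73.97px

Moving from step -1 to step +3 is 4 steps up, so multiply by r⁴.
10.90 × 1.614⁴ = 10.90 × 6.78600 ≈ 73.967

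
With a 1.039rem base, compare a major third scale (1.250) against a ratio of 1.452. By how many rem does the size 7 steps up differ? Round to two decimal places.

9.18rem

Major third: 1.039 × 1.250⁷ = 4.9543rem
At 1.452: 1.039 × 1.452⁷ = 14.1378rem
Difference: 14.1378 − 4.9543 = 9.1835rem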